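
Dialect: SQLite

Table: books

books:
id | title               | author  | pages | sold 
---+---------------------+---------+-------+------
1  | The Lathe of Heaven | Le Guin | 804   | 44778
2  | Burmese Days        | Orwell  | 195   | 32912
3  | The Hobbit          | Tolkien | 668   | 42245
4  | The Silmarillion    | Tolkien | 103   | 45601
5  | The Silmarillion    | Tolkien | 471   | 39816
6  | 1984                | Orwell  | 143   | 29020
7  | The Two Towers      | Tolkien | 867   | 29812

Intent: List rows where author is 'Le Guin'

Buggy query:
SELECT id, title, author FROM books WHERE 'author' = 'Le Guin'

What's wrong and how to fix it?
Bug: 'author' in single quotes is a string literal, not the column; the comparison is literal-vs-literal and never true

Fix: Reference the column as author without single quotes

Corrected query:
SELECT id, title, author FROM books WHERE author = 'Le Guin'

Result:
id | title               | author 
---+---------------------+--------
1  | The Lathe of Heaven | Le Guin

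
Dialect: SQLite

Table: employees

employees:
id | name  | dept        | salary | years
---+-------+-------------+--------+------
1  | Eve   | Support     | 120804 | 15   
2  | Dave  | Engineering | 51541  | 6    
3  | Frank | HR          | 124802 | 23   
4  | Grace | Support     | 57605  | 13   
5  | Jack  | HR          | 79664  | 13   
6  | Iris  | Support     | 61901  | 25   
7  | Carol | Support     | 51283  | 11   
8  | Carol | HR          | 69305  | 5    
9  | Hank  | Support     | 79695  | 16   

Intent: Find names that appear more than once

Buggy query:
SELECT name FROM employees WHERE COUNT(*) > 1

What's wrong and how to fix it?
Bug: WHERE can't reference COUNT(*); aggregates are computed after WHERE

Fix: GROUP BY name, then filter groups with HAVING COUNT(*) > 1

Corrected query:
SELECT name FROM employees GROUP BY name HAVING COUNT(*) > 1

Result:
name 
-----
Carol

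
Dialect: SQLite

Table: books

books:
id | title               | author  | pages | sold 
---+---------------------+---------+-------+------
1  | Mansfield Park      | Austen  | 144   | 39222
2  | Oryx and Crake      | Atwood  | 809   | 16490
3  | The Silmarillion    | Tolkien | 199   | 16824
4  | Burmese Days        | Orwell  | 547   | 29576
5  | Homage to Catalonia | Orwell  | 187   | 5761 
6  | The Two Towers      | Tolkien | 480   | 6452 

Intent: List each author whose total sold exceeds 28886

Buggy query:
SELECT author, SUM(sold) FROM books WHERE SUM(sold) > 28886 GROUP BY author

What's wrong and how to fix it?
Bug: WHERE runs before GROUP BY, so aggregates aren't available there

Fix: Move the aggregate condition to a HAVING clause

Corrected query:
SELECT author, SUM(sold) FROM books GROUP BY author HAVING SUM(sold) > 28886

Result:
author | SUM(sold)
-------+----------
Austen | 39222    
Orwell | 35337    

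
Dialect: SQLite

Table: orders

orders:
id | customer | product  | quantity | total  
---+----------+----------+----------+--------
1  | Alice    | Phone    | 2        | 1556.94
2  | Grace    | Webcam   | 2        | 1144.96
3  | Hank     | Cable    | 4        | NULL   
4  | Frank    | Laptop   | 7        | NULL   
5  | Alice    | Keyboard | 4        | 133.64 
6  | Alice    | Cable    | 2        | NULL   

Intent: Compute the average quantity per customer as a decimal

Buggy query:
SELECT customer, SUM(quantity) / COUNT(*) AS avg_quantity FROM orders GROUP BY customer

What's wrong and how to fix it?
Bug: Both operands are integers, so '/' performs integer division and truncates

Fix: Multiply by 1.0 (or CAST to REAL) to force floating-point division

Corrected query:
SELECT customer, SUM(quantity) * 1.0 / COUNT(*) AS avg_quantity FROM orders GROUP BY customer

Result:
customer | avg_quantity
---------+-------------
Alice    | 2.666667    
Frank    | 7           
Grace    | 2           
Hank     | 4           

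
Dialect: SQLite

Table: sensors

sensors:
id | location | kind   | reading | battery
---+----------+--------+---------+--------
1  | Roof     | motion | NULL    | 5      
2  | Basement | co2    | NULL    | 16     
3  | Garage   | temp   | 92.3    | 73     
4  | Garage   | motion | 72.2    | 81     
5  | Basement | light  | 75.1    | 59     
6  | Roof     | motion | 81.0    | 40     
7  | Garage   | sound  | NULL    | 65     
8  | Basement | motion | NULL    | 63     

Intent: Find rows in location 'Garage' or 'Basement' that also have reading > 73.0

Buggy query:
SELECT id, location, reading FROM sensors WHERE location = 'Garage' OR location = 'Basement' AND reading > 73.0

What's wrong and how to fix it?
Bug: Without parentheses, AND is evaluated before OR, so the reading filter only applies to the 'Basement' branch

Fix: Group the OR with parentheses (or use IN), then AND the threshold

Corrected query:
SELECT id, location, reading FROM sensors WHERE (location = 'Garage' OR location = 'Basement') AND reading > 73.0

Result:
id | location | reading
---+----------+--------
3  | Garage   | 92.3   
5  | Basement | 75.1   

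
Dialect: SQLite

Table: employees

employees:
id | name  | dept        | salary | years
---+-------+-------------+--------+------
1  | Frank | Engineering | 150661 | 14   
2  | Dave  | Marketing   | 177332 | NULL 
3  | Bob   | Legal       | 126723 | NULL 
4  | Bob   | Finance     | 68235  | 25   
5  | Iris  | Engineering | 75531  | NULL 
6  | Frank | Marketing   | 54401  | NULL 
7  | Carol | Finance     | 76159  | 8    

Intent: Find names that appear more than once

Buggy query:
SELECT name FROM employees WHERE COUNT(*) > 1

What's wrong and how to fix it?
Bug: COUNT(*) is an aggregate and cannot be used in WHERE

Fix: Group first, then use HAVING for the count condition

Corrected query:
SELECT name FROM employees GROUP BY name HAVING COUNT(*) > 1

Result:
name 
-----
Bob  
Frank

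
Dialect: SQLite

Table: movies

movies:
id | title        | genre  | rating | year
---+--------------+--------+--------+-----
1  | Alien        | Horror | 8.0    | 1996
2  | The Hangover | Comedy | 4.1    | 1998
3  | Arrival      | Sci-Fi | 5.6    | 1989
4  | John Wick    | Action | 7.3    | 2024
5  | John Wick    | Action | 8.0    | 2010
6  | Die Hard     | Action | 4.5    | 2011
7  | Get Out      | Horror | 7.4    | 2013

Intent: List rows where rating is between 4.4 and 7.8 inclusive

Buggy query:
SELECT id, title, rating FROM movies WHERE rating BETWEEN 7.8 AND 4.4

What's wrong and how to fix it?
Bug: The bounds are reversed; BETWEEN a AND b requires a <= b to match anything

Fix: Swap the bounds so the smaller value comes first

Corrected query:
SELECT id, title, rating FROM movies WHERE rating BETWEEN 4.4 AND 7.8

Result:
id | title     | rating
---+-----------+-------
3  | Arrival   | 5.6   
4  | John Wick | 7.3   
6  | Die Hard  | 4.5   
7  | Get Out   | 7.4   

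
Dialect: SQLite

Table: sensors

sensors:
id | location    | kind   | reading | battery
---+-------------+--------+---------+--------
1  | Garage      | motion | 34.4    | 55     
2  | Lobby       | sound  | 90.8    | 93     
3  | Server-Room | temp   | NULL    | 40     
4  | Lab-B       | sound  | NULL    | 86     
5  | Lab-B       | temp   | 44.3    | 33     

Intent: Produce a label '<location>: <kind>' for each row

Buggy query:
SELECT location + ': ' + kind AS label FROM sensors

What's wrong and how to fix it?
Bug: '+' is numeric addition; on text columns SQLite converts them to 0 instead of concatenating

Fix: Use the || operator for string concatenation

Corrected query:
SELECT location || ': ' || kind AS label FROM sensors

Result:
label            
-----------------
Garage: motion   
Lobby: sound     
Server-Room: temp
Lab-B: sound     
Lab-B: temp      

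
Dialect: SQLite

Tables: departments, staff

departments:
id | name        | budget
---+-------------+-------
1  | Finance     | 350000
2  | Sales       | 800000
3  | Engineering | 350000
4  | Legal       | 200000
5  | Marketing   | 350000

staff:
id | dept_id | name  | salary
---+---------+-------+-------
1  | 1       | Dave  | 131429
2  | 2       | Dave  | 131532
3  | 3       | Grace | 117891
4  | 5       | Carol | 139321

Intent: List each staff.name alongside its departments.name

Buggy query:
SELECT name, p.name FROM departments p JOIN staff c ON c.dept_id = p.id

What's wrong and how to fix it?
Bug: 'name' exists in both joined tables, so the database can't tell which one is meant

Fix: Prefix ambiguous columns with the table alias

Corrected query:
SELECT c.name, p.name FROM departments p JOIN staff c ON c.dept_id = p.id

Result:
name  | name       
------+------------
Dave  | Finance    
Dave  | Sales      
Grace | Engineering
Carol | Marketing  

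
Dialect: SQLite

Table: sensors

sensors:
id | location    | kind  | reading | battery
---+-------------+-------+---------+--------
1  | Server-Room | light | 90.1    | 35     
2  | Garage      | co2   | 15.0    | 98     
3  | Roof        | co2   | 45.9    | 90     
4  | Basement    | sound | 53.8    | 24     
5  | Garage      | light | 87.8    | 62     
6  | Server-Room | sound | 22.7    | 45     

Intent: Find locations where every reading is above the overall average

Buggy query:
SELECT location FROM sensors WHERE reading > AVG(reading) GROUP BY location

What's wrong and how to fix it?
Bug: AVG() is an aggregate; it can't sit directly in WHERE

Fix: Use a subquery for AVG and a HAVING MIN(...) filter so the condition holds for every row in the group

Corrected query:
SELECT location FROM sensors GROUP BY location HAVING MIN(reading) > (SELECT AVG(reading) FROM sensors)

Result:
location
--------
Basement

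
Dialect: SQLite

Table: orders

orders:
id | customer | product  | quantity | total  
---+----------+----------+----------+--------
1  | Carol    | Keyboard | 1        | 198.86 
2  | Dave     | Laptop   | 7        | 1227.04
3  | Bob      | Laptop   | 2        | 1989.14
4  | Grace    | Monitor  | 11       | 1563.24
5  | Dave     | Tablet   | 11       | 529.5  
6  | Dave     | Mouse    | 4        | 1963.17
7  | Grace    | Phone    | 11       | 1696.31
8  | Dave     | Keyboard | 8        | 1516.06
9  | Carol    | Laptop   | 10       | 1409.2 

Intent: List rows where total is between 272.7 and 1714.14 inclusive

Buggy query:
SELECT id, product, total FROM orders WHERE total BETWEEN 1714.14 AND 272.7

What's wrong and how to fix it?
Bug: The bounds are reversed; BETWEEN a AND b requires a <= b to match anything

Fix: Write BETWEEN 272.7 AND 1714.14

Corrected query:
SELECT id, product, total FROM orders WHERE total BETWEEN 272.7 AND 1714.14

Result:
id | product  | total  
---+----------+--------
2  | Laptop   | 1227.04
4  | Monitor  | 1563.24
5  | Tablet   | 529.5  
7  | Phone    | 1696.31
8  | Keyboard | 1516.06
9  | Laptop   | 1409.2 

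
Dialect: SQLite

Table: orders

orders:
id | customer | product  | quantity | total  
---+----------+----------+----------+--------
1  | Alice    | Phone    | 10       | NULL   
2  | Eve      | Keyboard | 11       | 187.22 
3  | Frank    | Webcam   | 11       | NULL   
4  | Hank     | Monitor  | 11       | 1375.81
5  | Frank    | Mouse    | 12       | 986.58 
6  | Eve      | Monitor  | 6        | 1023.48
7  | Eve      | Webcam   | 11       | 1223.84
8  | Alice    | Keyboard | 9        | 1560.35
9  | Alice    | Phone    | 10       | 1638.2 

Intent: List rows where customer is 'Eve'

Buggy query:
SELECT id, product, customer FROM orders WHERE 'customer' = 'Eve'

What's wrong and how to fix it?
Bug: Single quotes denote string literals in SQL; the column name is being compared as a constant string

Fix: Remove the quotes around the column name (or use double quotes for an identifier)

Corrected query:
SELECT id, product, customer FROM orders WHERE customer = 'Eve'

Result:
id | product  | customer
---+----------+---------
2  | Keyboard | Eve     
6  | Monitor  | Eve     
7  | Webcam   | Eve     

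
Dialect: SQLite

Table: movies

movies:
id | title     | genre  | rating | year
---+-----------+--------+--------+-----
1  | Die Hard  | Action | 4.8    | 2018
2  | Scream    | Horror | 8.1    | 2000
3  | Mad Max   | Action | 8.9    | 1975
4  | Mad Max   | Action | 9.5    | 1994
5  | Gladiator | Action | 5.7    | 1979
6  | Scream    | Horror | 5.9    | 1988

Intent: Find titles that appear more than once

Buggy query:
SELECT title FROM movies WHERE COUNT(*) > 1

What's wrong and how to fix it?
Bug: COUNT(*) is an aggregate and cannot be used in WHERE

Fix: GROUP BY title, then filter groups with HAVING COUNT(*) > 1

Corrected query:
SELECT title FROM movies GROUP BY title HAVING COUNT(*) > 1

Result:
title  
-------
Mad Max
Scream 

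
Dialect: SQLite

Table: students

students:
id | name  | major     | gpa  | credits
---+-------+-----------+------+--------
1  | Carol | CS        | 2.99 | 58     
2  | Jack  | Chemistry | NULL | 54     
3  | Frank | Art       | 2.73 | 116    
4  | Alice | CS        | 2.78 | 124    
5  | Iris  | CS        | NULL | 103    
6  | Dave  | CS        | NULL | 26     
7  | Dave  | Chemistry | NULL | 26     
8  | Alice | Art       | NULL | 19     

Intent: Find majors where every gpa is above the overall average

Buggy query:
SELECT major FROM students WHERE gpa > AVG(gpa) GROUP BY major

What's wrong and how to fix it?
Bug: WHERE evaluates per row before aggregation, so AVG() is unavailable

Fix: Compute the overall average in a scalar subquery and compare each group's MIN against it in HAVING

Corrected query:
SELECT major FROM students GROUP BY major HAVING MIN(gpa) > (SELECT AVG(gpa) FROM students)

Result:
(no rows)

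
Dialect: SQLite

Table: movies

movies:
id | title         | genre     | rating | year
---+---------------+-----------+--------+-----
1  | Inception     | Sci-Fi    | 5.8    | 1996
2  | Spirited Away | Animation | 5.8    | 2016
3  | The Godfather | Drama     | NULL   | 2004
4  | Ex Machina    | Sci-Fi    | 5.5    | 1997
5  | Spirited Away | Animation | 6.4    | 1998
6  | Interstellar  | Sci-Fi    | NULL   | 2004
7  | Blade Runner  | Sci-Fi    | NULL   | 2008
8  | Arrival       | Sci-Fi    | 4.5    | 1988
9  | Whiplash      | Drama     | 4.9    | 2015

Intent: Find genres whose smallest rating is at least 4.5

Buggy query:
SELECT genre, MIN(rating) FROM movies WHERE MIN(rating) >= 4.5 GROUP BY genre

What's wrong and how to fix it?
Bug: Aggregates like MIN are computed per group after WHERE runs

Fix: Replace WHERE with HAVING after the GROUP BY

Corrected query:
SELECT genre, MIN(rating) FROM movies GROUP BY genre HAVING MIN(rating) >= 4.5

Result:
genre     | MIN(rating)
----------+------------
Animation | 5.8        
Drama     | 4.9        
Sci-Fi    | 4.5        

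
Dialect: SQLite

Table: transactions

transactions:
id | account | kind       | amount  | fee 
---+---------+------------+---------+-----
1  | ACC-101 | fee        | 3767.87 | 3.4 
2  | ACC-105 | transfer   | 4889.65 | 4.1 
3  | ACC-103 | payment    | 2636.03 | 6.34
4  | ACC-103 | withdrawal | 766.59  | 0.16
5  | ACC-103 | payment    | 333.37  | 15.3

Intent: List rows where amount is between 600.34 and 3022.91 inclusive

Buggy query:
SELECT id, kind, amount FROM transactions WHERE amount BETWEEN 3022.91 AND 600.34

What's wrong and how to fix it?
Bug: BETWEEN expects the lower bound first; with 3022.91 AND 600.34 the range is empty

Fix: Swap the bounds so the smaller value comes first

Corrected query:
SELECT id, kind, amount FROM transactions WHERE amount BETWEEN 600.34 AND 3022.91

Result:
id | kind       | amount 
---+------------+--------
3  | payment    | 2636.03
4  | withdrawal | 766.59 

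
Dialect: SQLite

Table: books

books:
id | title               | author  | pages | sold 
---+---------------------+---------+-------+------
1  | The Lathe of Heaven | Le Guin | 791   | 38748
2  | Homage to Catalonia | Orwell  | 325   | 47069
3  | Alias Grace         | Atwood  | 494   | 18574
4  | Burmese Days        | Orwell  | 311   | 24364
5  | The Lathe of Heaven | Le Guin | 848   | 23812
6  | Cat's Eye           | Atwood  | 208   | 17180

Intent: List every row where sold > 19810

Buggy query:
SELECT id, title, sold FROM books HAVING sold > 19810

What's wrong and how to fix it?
Bug: This is a non-aggregate query (no GROUP BY, no aggregates), so in SQLite the HAVING clause is invalid here; a row-level condition belongs in WHERE

Fix: Use WHERE for row-level filtering

Corrected query:
SELECT id, title, sold FROM books WHERE sold > 19810

Result:
id | title               | sold 
---+---------------------+------
1  | The Lathe of Heaven | 38748
2  | Homage to Catalonia | 47069
4  | Burmese Days        | 24364
5  | The Lathe of Heaven | 23812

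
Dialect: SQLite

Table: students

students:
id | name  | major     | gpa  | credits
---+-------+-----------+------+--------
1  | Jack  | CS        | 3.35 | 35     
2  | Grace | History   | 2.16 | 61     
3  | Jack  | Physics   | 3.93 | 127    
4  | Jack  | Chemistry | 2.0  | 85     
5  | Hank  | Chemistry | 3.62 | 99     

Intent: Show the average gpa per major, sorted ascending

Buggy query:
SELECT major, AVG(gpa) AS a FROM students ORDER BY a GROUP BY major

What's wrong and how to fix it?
Bug: GROUP BY must precede ORDER BY

Fix: Reorder: SELECT … FROM … GROUP BY … ORDER BY …

Corrected query:
SELECT major, AVG(gpa) AS a FROM students GROUP BY major ORDER BY a

Result:
major     | a   
----------+-----
History   | 2.16
Chemistry | 2.81
CS        | 3.35
Physics   | 3.93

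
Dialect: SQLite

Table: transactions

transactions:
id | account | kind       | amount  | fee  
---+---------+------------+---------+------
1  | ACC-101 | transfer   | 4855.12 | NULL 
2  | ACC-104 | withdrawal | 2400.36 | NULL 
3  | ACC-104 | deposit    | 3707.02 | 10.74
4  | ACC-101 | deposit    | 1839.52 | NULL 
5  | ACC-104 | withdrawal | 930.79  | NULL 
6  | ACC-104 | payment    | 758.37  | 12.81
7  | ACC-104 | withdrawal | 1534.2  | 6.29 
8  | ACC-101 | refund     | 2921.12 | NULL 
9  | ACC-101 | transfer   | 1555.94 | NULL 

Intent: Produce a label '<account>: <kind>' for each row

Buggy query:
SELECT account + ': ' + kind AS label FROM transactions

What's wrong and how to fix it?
Bug: '+' is numeric addition; on text columns SQLite converts them to 0 instead of concatenating

Fix: Replace + with || to concatenate text

Corrected query:
SELECT account || ': ' || kind AS label FROM transactions

Result:
label              
-------------------
ACC-101: transfer  
ACC-104: withdrawal
ACC-104: deposit   
ACC-101: deposit   
ACC-104: withdrawal
ACC-104: payment   
ACC-104: withdrawal
ACC-101: refund    
ACC-101: transfer  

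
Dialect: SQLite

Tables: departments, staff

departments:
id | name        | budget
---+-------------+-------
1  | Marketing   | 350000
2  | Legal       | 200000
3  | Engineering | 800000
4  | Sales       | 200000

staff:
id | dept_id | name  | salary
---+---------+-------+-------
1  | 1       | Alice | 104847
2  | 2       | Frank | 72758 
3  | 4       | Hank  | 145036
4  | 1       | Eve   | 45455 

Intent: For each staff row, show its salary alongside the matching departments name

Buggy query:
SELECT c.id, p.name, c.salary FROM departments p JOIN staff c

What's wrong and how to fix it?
Bug: JOIN with no ON clause produces a cartesian product; every staff row pairs with every departments row

Fix: Add ON c.dept_id = p.id to the JOIN

Corrected query:
SELECT c.id, p.name, c.salary FROM departments p JOIN staff c ON c.dept_id = p.id

Result:
id | name      | salary
---+-----------+-------
1  | Marketing | 104847
2  | Legal     | 72758 
3  | Sales     | 145036
4  | Marketing | 45455 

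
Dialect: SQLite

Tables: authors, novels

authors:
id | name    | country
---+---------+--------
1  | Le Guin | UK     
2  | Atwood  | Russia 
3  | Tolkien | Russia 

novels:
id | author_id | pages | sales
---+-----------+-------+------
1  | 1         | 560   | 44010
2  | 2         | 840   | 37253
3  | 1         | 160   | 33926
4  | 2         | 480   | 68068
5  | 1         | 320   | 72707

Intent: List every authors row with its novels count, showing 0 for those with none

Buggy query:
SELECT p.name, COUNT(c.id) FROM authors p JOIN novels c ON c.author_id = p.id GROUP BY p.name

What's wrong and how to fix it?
Bug: An inner join excludes parents with zero children

Fix: Use LEFT JOIN so parents without children still appear (COUNT(c.id) gives 0)

Corrected query:
SELECT p.name, COUNT(c.id) FROM authors p LEFT JOIN novels c ON c.author_id = p.id GROUP BY p.name

Result:
name    | COUNT(c.id)
--------+------------
Atwood  | 2          
Le Guin | 3          
Tolkien | 0          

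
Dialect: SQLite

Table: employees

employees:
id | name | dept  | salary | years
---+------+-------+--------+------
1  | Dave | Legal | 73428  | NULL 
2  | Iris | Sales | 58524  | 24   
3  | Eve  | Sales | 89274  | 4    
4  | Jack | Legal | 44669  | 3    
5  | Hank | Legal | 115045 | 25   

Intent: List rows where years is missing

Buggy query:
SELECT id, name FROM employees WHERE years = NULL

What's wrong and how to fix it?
Bug: Comparing to NULL with '=' never matches; NULL = NULL is unknown, not true

Fix: Use IS NULL to test for NULL

Corrected query:
SELECT id, name FROM employees WHERE years IS NULL

Result:
id | name
---+-----
1  | Dave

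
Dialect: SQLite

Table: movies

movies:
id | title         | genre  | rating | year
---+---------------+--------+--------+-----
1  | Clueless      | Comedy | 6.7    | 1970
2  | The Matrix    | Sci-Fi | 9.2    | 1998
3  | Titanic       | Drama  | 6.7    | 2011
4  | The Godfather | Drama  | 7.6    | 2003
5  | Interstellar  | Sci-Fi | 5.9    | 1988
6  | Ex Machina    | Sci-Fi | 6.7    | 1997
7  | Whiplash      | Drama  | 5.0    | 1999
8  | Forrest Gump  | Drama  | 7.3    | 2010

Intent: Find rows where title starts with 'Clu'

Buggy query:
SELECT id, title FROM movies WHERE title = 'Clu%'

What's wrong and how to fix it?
Bug: '=' compares the literal string including the % character; pattern matching needs LIKE

Fix: Use LIKE for wildcard pattern matching

Corrected query:
SELECT id, title FROM movies WHERE title LIKE 'Clu%'

Result:
id | title   
---+---------
1  | Clueless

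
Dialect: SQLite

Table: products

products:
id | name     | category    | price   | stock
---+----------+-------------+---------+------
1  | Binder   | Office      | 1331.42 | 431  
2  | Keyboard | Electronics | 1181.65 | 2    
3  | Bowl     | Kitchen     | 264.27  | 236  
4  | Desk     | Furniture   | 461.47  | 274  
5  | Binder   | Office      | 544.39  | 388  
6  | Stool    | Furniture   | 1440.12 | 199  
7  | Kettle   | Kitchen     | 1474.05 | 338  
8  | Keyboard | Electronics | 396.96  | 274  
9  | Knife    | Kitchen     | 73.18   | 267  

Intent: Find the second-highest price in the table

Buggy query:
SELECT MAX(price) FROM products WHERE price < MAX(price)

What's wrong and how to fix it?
Bug: MAX(price) on the right of the comparison is an aggregate-in-WHERE error

Fix: Put the inner MAX in a scalar subquery

Corrected query:
SELECT MAX(price) FROM products WHERE price < (SELECT MAX(price) FROM products)

Result:
MAX(price)
----------
1440.12   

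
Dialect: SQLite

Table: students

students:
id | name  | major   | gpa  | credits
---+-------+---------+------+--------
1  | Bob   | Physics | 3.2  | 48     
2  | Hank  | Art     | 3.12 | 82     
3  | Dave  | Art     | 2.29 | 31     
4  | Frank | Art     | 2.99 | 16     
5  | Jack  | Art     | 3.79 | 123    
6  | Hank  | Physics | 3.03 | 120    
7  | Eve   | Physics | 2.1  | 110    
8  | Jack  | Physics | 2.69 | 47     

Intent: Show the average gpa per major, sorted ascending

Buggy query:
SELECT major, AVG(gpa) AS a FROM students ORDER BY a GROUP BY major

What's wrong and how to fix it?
Bug: ORDER BY appears before GROUP BY; SQL clause order requires GROUP BY first

Fix: Move ORDER BY to the end, after GROUP BY

Corrected query:
SELECT major, AVG(gpa) AS a FROM students GROUP BY major ORDER BY a

Result:
major   | a     
--------+-------
Physics | 2.755 
Art     | 3.0475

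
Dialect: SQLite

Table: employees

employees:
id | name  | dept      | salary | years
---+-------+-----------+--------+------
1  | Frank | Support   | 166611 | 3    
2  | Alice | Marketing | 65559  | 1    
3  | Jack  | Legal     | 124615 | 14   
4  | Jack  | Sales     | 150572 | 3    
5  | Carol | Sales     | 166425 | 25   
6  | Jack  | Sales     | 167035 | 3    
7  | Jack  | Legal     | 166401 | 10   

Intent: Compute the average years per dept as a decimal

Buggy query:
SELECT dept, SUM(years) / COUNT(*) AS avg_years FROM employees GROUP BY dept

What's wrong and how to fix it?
Bug: Both operands are integers, so '/' performs integer division and truncates

Fix: Cast one side to REAL so the division keeps the fractional part

Corrected query:
SELECT dept, SUM(years) * 1.0 / COUNT(*) AS avg_years FROM employees GROUP BY dept

Result:
dept      | avg_years
----------+----------
Legal     | 12       
Marketing | 1        
Sales     | 10.333333
Support   | 3        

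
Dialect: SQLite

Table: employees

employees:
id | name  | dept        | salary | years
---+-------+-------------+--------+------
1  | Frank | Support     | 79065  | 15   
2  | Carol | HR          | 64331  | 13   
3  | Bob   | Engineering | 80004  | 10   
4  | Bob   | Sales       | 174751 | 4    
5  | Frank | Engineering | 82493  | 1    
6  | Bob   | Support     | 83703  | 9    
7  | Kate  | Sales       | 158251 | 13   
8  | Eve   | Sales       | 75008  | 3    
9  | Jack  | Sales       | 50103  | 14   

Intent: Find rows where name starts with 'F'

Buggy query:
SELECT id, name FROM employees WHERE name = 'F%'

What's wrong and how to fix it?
Bug: Wildcards only work with LIKE; '=' treats '%' as a literal character

Fix: Use LIKE for wildcard pattern matching

Corrected query:
SELECT id, name FROM employees WHERE name LIKE 'F%'

Result:
id | name 
---+------
1  | Frank
5  | Frank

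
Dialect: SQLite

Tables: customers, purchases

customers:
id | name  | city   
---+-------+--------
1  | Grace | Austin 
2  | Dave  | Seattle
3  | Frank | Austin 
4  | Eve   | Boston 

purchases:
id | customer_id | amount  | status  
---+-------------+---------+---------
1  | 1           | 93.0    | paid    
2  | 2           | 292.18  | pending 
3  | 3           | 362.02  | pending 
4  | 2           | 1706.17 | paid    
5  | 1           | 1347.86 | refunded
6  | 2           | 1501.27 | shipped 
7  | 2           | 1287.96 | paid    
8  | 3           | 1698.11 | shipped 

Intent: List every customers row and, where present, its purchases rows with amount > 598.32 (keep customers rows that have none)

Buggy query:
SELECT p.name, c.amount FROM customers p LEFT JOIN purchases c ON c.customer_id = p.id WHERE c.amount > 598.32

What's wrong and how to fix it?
Bug: Filtering c.amount in WHERE discards the NULL rows produced by LEFT JOIN, turning it into an inner join

Fix: Move the right-table condition into the ON clause so unmatched parents are kept

Corrected query:
SELECT p.name, c.amount FROM customers p LEFT JOIN purchases c ON c.customer_id = p.id AND c.amount > 598.32

Result:
name  | amount 
------+--------
Grace | 1347.86
Dave  | 1287.96
Dave  | 1501.27
Dave  | 1706.17
Frank | 1698.11
Eve   | NULL   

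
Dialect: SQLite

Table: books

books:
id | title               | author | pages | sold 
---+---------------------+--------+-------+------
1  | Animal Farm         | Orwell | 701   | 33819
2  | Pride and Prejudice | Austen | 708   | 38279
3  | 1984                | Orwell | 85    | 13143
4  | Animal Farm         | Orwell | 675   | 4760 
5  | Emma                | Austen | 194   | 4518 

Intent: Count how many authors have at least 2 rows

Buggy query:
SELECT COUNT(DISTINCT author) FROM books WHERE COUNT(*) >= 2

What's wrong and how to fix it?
Bug: WHERE filters individual rows, not groups, so a group-level COUNT is invalid there

Fix: Use a subquery that GROUPs and filters with HAVING, then count its rows

Corrected query:
SELECT COUNT(*) FROM (SELECT author FROM books GROUP BY author HAVING COUNT(*) >= 2)

Result:
COUNT(*)
--------
2       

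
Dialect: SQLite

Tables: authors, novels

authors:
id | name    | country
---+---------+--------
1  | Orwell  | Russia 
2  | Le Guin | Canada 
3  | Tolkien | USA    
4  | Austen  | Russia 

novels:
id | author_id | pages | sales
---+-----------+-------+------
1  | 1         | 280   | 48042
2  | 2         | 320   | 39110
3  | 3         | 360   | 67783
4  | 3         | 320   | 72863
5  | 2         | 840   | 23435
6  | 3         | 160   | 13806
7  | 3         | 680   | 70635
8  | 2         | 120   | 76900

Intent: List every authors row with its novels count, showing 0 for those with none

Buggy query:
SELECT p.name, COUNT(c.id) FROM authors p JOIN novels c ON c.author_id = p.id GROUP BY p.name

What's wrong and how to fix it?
Bug: INNER JOIN drops authors rows that have no matching novels rows

Fix: Switch to LEFT JOIN to retain unmatched parent rows

Corrected query:
SELECT p.name, COUNT(c.id) FROM authors p LEFT JOIN novels c ON c.author_id = p.id GROUP BY p.name

Result:
name    | COUNT(c.id)
--------+------------
Austen  | 0          
Le Guin | 3          
Orwell  | 1          
Tolkien | 4          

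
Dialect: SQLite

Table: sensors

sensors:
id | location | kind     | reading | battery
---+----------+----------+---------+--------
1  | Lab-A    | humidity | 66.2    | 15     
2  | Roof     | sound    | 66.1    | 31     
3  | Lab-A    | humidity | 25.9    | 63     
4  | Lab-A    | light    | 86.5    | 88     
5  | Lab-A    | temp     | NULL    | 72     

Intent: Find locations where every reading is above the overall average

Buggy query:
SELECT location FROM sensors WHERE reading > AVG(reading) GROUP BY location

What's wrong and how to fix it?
Bug: AVG() is an aggregate; it can't sit directly in WHERE

Fix: Compute the overall average in a scalar subquery and compare each group's MIN against it in HAVING

Corrected query:
SELECT location FROM sensors GROUP BY location HAVING MIN(reading) > (SELECT AVG(reading) FROM sensors)

Result:
location
--------
Roof    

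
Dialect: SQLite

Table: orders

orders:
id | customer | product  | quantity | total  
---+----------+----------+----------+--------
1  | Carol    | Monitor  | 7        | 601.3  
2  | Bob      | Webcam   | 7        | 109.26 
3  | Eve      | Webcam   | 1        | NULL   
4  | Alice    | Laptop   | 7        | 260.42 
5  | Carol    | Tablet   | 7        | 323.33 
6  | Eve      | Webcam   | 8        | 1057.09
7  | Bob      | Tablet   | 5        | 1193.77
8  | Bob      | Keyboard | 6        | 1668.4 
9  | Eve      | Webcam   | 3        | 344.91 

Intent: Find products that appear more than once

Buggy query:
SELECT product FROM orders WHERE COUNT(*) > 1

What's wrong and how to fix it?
Bug: WHERE can't reference COUNT(*); aggregates are computed after WHERE

Fix: GROUP BY product, then filter groups with HAVING COUNT(*) > 1

Corrected query:
SELECT product FROM orders GROUP BY product HAVING COUNT(*) > 1

Result:
product
-------
Tablet 
Webcam 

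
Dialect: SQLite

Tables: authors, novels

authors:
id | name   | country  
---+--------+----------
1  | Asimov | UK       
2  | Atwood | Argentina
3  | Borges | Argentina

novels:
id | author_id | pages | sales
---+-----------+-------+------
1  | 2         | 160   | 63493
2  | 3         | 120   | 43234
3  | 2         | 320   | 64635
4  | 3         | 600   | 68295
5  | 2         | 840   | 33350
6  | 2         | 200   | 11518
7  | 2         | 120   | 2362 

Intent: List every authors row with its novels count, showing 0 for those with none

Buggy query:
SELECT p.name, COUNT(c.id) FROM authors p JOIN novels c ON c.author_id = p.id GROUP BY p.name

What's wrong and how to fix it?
Bug: An inner join excludes parents with zero children

Fix: Switch to LEFT JOIN to retain unmatched parent rows

Corrected query:
SELECT p.name, COUNT(c.id) FROM authors p LEFT JOIN novels c ON c.author_id = p.id GROUP BY p.name

Result:
name   | COUNT(c.id)
-------+------------
Asimov | 0          
Atwood | 5          
Borges | 2          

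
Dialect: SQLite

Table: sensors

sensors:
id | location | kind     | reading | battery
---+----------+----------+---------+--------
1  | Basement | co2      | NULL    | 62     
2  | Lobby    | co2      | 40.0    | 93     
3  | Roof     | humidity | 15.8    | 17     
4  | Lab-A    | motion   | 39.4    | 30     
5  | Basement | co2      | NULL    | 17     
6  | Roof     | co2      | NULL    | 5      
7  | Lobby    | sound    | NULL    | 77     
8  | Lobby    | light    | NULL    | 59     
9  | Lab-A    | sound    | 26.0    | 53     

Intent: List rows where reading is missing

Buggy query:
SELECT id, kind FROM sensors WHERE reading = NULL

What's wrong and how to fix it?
Bug: '= NULL' is always unknown in SQL three-valued logic, so no rows match

Fix: Use IS NULL to test for NULL

Corrected query:
SELECT id, kind FROM sensors WHERE reading IS NULL

Result:
id | kind 
---+------
1  | co2  
5  | co2  
6  | co2  
7  | sound
8  | light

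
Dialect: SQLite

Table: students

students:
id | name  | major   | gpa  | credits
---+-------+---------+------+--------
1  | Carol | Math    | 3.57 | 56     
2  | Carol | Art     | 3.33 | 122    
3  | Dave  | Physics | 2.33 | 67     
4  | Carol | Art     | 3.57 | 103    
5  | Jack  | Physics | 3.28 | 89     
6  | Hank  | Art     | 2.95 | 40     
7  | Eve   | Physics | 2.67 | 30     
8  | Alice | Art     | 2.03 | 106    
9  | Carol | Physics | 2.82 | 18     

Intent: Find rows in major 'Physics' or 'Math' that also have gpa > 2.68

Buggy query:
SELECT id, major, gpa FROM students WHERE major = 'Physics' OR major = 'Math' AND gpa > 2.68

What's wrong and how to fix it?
Bug: Without parentheses, AND is evaluated before OR, so the gpa filter only applies to the 'Math' branch

Fix: Add parentheses around the OR so the AND applies to both alternatives

Corrected query:
SELECT id, major, gpa FROM students WHERE (major = 'Physics' OR major = 'Math') AND gpa > 2.68

Result:
id | major   | gpa 
---+---------+-----
1  | Math    | 3.57
5  | Physics | 3.28
9  | Physics | 2.82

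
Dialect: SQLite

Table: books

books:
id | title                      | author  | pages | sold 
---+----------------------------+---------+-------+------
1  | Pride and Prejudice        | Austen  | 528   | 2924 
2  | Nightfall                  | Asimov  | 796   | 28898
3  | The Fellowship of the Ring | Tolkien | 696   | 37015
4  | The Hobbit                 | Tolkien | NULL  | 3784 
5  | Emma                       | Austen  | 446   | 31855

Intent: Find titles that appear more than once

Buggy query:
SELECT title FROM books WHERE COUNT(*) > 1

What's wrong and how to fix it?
Bug: COUNT(*) is an aggregate and cannot be used in WHERE

Fix: GROUP BY title, then filter groups with HAVING COUNT(*) > 1

Corrected query:
SELECT title FROM books GROUP BY title HAVING COUNT(*) > 1

Result:
(no rows)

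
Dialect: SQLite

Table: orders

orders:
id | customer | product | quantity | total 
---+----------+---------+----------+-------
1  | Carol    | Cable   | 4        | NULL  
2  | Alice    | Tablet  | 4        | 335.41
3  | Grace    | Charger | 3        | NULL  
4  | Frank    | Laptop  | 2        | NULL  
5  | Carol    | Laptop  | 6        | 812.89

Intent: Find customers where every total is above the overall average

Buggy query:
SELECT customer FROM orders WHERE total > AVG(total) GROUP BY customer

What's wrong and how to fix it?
Bug: WHERE evaluates per row before aggregation, so AVG() is unavailable

Fix: Compute the overall average in a scalar subquery and compare each group's MIN against it in HAVING

Corrected query:
SELECT customer FROM orders GROUP BY customer HAVING MIN(total) > (SELECT AVG(total) FROM orders)

Result:
customer
--------
Carol   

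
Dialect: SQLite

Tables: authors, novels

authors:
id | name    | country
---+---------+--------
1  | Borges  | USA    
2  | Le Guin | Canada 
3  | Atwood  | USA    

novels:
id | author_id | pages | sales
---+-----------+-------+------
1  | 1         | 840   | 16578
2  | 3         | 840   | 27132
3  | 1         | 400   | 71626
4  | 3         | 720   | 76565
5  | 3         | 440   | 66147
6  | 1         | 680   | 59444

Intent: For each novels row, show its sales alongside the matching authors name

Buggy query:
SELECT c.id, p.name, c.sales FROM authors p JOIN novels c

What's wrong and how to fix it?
Bug: JOIN with no ON clause produces a cartesian product; every novels row pairs with every authors row

Fix: Specify the join condition linking the foreign key to the parent id

Corrected query:
SELECT c.id, p.name, c.sales FROM authors p JOIN novels c ON c.author_id = p.id

Result:
id | name   | sales
---+--------+------
1  | Borges | 16578
2  | Atwood | 27132
3  | Borges | 71626
4  | Atwood | 76565
5  | Atwood | 66147
6  | Borges | 59444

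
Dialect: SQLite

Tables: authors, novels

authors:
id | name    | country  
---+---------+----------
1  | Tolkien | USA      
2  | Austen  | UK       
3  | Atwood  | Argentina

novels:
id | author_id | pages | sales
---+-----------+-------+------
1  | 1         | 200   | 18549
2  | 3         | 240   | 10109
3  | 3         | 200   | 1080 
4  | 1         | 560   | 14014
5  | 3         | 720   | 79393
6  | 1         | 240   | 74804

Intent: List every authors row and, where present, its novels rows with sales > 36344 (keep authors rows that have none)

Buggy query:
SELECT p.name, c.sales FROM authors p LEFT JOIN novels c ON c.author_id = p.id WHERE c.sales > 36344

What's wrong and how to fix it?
Bug: Filtering c.sales in WHERE discards the NULL rows produced by LEFT JOIN, turning it into an inner join

Fix: Put 'c.sales > 36344' in the JOIN's ON clause instead of WHERE

Corrected query:
SELECT p.name, c.sales FROM authors p LEFT JOIN novels c ON c.author_id = p.id AND c.sales > 36344

Result:
name    | sales
--------+------
Tolkien | 74804
Austen  | NULL 
Atwood  | 79393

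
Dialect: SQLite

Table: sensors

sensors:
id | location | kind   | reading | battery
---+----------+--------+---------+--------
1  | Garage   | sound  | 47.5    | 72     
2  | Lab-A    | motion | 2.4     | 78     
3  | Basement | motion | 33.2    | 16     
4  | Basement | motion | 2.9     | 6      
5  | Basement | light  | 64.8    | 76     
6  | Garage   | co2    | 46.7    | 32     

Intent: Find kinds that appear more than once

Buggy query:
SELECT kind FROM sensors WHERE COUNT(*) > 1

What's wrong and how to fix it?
Bug: COUNT(*) is an aggregate and cannot be used in WHERE

Fix: GROUP BY kind, then filter groups with HAVING COUNT(*) > 1

Corrected query:
SELECT kind FROM sensors GROUP BY kind HAVING COUNT(*) > 1

Result:
kind  
------
motion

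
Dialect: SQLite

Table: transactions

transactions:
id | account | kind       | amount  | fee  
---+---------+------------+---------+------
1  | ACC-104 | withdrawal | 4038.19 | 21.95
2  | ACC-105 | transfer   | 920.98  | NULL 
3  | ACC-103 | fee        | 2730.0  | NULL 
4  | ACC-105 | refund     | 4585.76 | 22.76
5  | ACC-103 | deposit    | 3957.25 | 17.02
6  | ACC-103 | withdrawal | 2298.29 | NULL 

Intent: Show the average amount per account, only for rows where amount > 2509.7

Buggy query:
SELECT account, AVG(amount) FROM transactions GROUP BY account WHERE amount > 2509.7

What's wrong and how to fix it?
Bug: WHERE cannot follow GROUP BY

Fix: Place WHERE between FROM and GROUP BY

Corrected query:
SELECT account, AVG(amount) FROM transactions WHERE amount > 2509.7 GROUP BY account

Result:
account | AVG(amount)
--------+------------
ACC-103 | 3343.625   
ACC-104 | 4038.19    
ACC-105 | 4585.76    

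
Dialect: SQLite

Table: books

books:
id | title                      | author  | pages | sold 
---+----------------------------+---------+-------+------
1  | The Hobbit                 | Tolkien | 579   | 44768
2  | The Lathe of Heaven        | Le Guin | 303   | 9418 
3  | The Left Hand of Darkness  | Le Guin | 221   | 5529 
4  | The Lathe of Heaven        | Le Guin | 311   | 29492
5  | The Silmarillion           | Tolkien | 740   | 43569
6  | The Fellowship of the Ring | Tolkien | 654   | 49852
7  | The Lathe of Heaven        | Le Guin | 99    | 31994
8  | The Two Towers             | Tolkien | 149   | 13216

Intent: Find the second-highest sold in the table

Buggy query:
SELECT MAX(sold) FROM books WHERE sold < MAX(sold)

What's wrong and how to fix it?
Bug: MAX(sold) on the right of the comparison is an aggregate-in-WHERE error

Fix: Compute the overall MAX in a subquery, then take MAX of rows below it

Corrected query:
SELECT MAX(sold) FROM books WHERE sold < (SELECT MAX(sold) FROM books)

Result:
MAX(sold)
---------
44768    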